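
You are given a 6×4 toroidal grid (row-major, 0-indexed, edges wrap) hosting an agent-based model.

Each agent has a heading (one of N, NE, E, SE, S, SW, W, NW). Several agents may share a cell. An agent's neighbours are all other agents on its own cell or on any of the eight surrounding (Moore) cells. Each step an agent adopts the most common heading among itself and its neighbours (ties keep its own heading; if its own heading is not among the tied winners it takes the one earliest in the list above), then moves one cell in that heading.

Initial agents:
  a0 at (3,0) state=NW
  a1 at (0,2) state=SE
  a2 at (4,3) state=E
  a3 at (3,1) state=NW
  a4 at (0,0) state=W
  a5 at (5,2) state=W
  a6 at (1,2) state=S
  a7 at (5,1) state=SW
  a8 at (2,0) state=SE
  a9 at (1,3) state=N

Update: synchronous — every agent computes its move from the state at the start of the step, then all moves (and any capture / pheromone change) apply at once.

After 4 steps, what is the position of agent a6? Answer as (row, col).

t=1: a0@(2,3):NW a1@(1,3):SE a2@(4,0):E a3@(2,0):NW a4@(0,3):W a5@(5,1):W a6@(2,2):S a7@(5,0):W a8@(1,3):NW a9@(2,0):SE
t=2: a0@(1,2):NW a1@(0,2):NW a2@(4,3):W a3@(1,3):NW a4@(0,2):W a5@(5,0):W a6@(1,1):NW a7@(5,3):W a8@(0,2):NW a9@(1,3):NW
t=3: a0@(0,1):NW a1@(5,1):NW a2@(4,2):W a3@(0,2):NW a4@(5,1):NW a5@(5,3):W a6@(0,0):NW a7@(5,2):W a8@(5,1):NW a9@(0,2):NW
t=4: a0@(5,0):NW a1@(4,0):NW a2@(4,1):W a3@(5,1):NW a4@(4,0):NW a5@(5,2):W a6@(5,3):NW a7@(4,1):NW a8@(4,0):NW a9@(5,1):NW

(5, 3)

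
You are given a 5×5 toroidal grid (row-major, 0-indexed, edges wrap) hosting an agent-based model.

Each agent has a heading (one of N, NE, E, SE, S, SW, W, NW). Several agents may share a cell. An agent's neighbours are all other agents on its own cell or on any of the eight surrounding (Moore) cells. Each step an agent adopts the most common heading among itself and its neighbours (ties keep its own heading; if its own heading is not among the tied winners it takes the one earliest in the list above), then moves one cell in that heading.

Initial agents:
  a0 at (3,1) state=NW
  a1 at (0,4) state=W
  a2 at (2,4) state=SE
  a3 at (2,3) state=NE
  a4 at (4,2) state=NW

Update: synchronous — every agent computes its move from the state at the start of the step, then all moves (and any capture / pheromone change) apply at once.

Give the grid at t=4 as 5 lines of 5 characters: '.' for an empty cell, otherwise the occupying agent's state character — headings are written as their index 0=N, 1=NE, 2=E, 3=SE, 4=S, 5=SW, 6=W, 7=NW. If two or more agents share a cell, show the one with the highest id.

6.77.
.....
.....
..1..
..7..

t=1: a0@(2,0):NW a1@(0,3):W a2@(3,0):SE a3@(1,4):NE a4@(3,1):NW
t=2: a0@(1,4):NW a1@(0,2):W a2@(2,4):NW a3@(0,0):NE a4@(2,0):NW
t=3: a0@(0,3):NW a1@(0,1):W a2@(1,3):NW a3@(4,1):NE a4@(1,4):NW
t=4: a0@(4,2):NW a1@(0,0):W a2@(0,2):NW a3@(3,2):NE a4@(0,3):NW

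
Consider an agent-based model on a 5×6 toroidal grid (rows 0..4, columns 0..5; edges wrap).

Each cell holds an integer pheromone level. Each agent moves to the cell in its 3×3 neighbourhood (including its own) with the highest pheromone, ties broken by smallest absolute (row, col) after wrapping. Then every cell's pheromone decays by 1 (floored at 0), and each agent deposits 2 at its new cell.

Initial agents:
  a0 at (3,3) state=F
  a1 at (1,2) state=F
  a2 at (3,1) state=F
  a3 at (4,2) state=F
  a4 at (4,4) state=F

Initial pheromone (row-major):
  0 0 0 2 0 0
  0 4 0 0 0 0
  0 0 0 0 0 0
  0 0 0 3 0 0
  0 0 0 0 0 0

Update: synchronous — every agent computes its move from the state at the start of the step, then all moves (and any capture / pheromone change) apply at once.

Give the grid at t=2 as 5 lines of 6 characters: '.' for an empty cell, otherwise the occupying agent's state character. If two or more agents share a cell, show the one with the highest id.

t=1: a0@(3,3) a1@(1,1) a2@(2,0) a3@(3,3) a4@(3,3) | pheromone: 0 0 0 1 0 0 / 0 5 0 0 0 0 / 2 0 0 0 0 0 / 0 0 0 8 0 0 / 0 0 0 0 0 0
t=2: a0@(3,3) a1@(1,1) a2@(1,1) a3@(3,3) a4@(3,3) | pheromone: 0 0 0 0 0 0 / 0 8 0 0 0 0 / 1 0 0 0 0 0 / 0 0 0 13 0 0 / 0 0 0 0 0 0

......
.F....
......
...F..
......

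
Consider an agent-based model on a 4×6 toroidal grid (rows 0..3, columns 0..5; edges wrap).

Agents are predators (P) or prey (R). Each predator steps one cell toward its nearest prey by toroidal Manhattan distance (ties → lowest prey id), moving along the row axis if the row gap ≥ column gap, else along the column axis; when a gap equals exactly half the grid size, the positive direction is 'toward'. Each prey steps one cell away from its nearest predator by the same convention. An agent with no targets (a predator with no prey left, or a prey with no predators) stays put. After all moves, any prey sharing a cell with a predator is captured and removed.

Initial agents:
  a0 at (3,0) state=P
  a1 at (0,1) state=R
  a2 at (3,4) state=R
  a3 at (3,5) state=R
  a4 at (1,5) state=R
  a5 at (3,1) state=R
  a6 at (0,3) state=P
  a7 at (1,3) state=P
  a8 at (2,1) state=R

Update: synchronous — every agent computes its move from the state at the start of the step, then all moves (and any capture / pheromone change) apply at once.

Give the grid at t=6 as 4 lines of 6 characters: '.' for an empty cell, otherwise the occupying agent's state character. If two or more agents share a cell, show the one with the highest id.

.RR.R.
......
......
PP...R

t=1: a0@(3,5):P a1@(1,1):R a2@(3,3):R a3@(3,4):R a4@(1,0):R a5@(3,2):R a6@(0,2):P a7@(1,4):P a8@(1,1):R
t=2: a0@(3,4):P a1@(2,1):R a3@(3,3):R a4@(1,1):R a5@(2,2):R a6@(3,2):P a7@(2,4):P a8@(2,1):R
t=3: a0@(3,3):P a1@(1,1):R a3@(3,2):R a4@(0,1):R a5@(1,2):R a6@(3,3):P a7@(3,4):P a8@(1,1):R
t=4: a0@(3,2):P a1@(0,1):R a3@(3,1):R a4@(0,0):R a5@(0,2):R a6@(3,2):P a7@(3,3):P a8@(0,1):R
t=5: a0@(3,1):P a1@(1,1):R a3@(3,0):R a4@(0,5):R a5@(1,2):R a6@(3,1):P a7@(3,2):P a8@(1,1):R
t=6: a0@(3,0):P a1@(0,1):R a3@(3,5):R a4@(0,4):R a5@(0,2):R a6@(3,0):P a7@(3,1):P a8@(0,1):R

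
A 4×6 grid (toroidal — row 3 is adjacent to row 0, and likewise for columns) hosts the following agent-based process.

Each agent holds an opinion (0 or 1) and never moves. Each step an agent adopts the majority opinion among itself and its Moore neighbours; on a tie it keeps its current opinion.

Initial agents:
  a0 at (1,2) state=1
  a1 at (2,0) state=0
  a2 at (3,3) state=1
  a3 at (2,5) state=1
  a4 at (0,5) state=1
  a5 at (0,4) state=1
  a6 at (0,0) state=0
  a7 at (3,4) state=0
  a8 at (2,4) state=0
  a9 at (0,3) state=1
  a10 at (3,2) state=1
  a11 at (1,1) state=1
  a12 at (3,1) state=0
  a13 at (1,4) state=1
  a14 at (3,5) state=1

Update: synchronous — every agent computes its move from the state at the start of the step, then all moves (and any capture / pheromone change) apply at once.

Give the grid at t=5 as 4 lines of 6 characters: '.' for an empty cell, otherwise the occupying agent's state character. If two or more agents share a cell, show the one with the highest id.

1..111
.11.1.
1...11
.11111

t=1: a0@(1,2):1 a1@(2,0):1 a2@(3,3):1 a3@(2,5):1 a4@(0,5):1 a5@(0,4):1 a6@(0,0):1 a7@(3,4):1 a8@(2,4):1 a9@(0,3):1 a10@(3,2):1 a11@(1,1):1 a12@(3,1):0 a13@(1,4):1 a14@(3,5):1
t=2: a0@(1,2):1 a1@(2,0):1 a2@(3,3):1 a3@(2,5):1 a4@(0,5):1 a5@(0,4):1 a6@(0,0):1 a7@(3,4):1 a8@(2,4):1 a9@(0,3):1 a10@(3,2):1 a11@(1,1):1 a12@(3,1):1 a13@(1,4):1 a14@(3,5):1
t=3: (unchanged — steady state)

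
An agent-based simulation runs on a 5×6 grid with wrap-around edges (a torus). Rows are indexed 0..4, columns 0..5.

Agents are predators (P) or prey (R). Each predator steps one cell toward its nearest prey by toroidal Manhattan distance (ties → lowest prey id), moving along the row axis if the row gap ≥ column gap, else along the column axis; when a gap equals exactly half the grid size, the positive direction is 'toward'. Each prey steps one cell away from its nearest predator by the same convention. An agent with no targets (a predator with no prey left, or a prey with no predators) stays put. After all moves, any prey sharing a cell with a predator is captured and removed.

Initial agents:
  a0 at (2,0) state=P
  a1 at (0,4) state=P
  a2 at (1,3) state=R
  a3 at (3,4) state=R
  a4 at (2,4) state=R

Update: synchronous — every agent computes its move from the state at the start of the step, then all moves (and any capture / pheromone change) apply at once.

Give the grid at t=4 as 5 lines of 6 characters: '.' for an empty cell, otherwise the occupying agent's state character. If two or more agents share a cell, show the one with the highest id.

t=1: a0@(2,5):P a1@(1,4):P a2@(2,3):R a3@(2,4):R a4@(2,3):R
t=2: a0@(2,4):P a1@(2,4):P a2@(2,2):R a3@(2,3):R a4@(2,2):R
t=3: a0@(2,3):P a1@(2,3):P a2@(2,1):R a3@(2,2):R a4@(2,1):R
t=4: a0@(2,2):P a1@(2,2):P a2@(2,0):R a3@(2,1):R a4@(2,0):R

......
......
RRP...
......
......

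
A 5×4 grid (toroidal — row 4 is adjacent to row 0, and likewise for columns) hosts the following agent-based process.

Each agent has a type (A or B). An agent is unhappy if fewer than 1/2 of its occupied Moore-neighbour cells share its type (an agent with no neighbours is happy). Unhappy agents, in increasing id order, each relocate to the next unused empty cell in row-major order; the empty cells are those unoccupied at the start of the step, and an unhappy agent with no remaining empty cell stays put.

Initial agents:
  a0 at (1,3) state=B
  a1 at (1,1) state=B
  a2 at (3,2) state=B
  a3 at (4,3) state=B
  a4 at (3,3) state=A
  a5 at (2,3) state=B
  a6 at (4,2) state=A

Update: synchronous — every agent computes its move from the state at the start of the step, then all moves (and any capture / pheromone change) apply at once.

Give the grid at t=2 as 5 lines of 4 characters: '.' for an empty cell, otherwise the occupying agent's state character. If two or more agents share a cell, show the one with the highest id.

t=1: a0@(1,3):B a1@(1,1):B a2@(3,2):B a3@(0,0):B a4@(0,1):A a5@(2,3):B a6@(0,2):A
t=2: a0@(1,3):B a1@(0,3):B a2@(3,2):B a3@(0,0):B a4@(1,0):A a5@(2,3):B a6@(1,2):A

B..B
A.AB
...B
..B.
....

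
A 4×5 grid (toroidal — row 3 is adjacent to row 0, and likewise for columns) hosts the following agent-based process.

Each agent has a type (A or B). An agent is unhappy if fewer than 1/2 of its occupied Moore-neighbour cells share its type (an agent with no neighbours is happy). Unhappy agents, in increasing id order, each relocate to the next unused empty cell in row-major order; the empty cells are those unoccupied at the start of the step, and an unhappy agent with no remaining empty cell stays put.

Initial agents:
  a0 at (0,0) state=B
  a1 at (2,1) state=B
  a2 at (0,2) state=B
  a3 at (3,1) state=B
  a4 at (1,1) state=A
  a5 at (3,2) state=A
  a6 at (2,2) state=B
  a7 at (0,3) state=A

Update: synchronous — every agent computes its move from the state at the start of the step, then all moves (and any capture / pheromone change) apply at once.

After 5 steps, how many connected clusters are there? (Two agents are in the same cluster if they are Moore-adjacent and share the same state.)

t=1: a0@(0,0):B a1@(2,1):B a2@(0,1):B a3@(3,1):B a4@(0,4):A a5@(1,0):A a6@(2,2):B a7@(0,3):A
t=2: a0@(0,0):B a1@(2,1):B a2@(0,1):B a3@(3,1):B a4@(0,4):A a5@(0,2):A a6@(2,2):B a7@(0,3):A
t=3: a0@(0,0):B a1@(2,1):B a2@(0,1):B a3@(3,1):B a4@(0,4):A a5@(1,0):A a6@(2,2):B a7@(0,3):A
t=4: a0@(0,0):B a1@(2,1):B a2@(0,1):B a3@(3,1):B a4@(0,4):A a5@(0,2):A a6@(2,2):B a7@(0,3):A
t=5: a0@(0,0):B a1@(2,1):B a2@(0,1):B a3@(3,1):B a4@(0,4):A a5@(1,0):A a6@(2,2):B a7@(0,3):A

2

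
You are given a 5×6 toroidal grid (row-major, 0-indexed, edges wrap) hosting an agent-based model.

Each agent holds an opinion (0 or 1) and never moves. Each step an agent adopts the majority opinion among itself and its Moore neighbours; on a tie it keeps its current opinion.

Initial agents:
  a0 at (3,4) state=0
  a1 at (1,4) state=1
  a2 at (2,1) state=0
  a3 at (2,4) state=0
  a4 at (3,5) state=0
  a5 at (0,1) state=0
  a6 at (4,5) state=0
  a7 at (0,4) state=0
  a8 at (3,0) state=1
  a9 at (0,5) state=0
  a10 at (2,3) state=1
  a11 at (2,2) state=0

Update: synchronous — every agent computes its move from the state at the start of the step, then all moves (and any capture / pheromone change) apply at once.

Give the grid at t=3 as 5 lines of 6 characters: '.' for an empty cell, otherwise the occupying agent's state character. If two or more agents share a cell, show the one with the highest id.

.0..00
....0.
.0000.
0...00
.....0

t=1: a0@(3,4):0 a1@(1,4):0 a2@(2,1):0 a3@(2,4):0 a4@(3,5):0 a5@(0,1):0 a6@(4,5):0 a7@(0,4):0 a8@(3,0):0 a9@(0,5):0 a10@(2,3):0 a11@(2,2):0
t=2: (unchanged — steady state)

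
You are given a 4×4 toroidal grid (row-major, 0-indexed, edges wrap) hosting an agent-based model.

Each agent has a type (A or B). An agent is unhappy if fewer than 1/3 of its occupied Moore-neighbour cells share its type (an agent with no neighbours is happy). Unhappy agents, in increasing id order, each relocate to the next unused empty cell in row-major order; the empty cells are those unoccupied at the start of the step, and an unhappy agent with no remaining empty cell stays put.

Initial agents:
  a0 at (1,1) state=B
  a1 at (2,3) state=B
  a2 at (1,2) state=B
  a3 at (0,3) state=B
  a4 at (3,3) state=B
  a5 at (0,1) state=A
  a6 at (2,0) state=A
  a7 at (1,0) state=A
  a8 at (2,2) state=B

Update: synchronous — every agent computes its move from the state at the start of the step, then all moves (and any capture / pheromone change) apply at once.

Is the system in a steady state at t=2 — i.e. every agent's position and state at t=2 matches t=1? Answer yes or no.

t=1: a0@(1,1):B a1@(2,3):B a2@(1,2):B a3@(0,3):B a4@(3,3):B a5@(0,1):A a6@(0,0):A a7@(1,0):A a8@(2,2):B
t=2: (unchanged — steady state)

yes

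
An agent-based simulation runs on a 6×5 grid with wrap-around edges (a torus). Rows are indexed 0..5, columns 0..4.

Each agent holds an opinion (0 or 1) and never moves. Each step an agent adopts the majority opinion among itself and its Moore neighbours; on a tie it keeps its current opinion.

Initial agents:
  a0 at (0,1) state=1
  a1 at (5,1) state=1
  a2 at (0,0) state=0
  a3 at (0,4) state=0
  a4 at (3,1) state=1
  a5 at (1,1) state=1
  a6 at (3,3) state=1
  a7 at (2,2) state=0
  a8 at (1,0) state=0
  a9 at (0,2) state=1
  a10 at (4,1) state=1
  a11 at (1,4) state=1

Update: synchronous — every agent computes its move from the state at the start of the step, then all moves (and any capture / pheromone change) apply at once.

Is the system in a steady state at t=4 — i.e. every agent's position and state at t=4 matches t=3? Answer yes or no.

yes

t=1: a0@(0,1):1 a1@(5,1):1 a2@(0,0):1 a3@(0,4):0 a4@(3,1):1 a5@(1,1):1 a6@(3,3):1 a7@(2,2):1 a8@(1,0):0 a9@(0,2):1 a10@(4,1):1 a11@(1,4):0
t=2: (unchanged — steady state)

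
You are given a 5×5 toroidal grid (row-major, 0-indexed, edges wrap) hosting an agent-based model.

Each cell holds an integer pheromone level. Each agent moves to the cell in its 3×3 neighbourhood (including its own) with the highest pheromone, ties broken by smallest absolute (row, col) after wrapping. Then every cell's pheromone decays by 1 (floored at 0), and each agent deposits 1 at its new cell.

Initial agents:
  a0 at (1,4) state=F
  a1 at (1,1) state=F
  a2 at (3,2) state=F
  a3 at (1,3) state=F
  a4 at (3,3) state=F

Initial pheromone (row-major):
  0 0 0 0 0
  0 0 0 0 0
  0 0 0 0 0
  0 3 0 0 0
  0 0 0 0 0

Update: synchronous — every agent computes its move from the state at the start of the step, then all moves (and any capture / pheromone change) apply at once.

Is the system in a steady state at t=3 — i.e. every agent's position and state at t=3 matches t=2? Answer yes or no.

yes

t=1: a0@(0,0) a1@(0,0) a2@(3,1) a3@(0,2) a4@(2,2) | pheromone: 2 0 1 0 0 / 0 0 0 0 0 / 0 0 1 0 0 / 0 3 0 0 0 / 0 0 0 0 0
t=2: a0@(0,0) a1@(0,0) a2@(3,1) a3@(0,2) a4@(3,1) | pheromone: 3 0 1 0 0 / 0 0 0 0 0 / 0 0 0 0 0 / 0 4 0 0 0 / 0 0 0 0 0
t=3: a0@(0,0) a1@(0,0) a2@(3,1) a3@(0,2) a4@(3,1) | pheromone: 4 0 1 0 0 / 0 0 0 0 0 / 0 0 0 0 0 / 0 5 0 0 0 / 0 0 0 0 0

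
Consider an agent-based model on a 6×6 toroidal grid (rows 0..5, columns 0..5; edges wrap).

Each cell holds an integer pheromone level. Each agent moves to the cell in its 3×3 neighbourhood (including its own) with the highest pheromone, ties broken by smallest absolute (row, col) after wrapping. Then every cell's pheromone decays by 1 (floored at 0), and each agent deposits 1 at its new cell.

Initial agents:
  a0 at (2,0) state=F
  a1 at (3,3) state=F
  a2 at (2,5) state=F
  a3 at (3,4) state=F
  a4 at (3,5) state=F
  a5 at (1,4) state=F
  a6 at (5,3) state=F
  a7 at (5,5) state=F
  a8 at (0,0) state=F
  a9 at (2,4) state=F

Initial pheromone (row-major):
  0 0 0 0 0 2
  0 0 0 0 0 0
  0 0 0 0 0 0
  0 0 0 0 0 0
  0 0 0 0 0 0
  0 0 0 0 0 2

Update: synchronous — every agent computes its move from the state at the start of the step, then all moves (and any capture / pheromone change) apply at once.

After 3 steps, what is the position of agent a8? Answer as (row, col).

t=1: a0@(1,0) a1@(2,2) a2@(1,0) a3@(2,3) a4@(2,0) a5@(0,5) a6@(0,2) a7@(0,5) a8@(0,5) a9@(1,3) | pheromone: 0 0 1 0 0 4 / 2 0 0 1 0 0 / 1 0 1 1 0 0 / 0 0 0 0 0 0 / 0 0 0 0 0 0 / 0 0 0 0 0 1
t=2: a0@(0,5) a1@(1,3) a2@(0,5) a3@(1,3) a4@(1,0) a5@(0,5) a6@(0,2) a7@(0,5) a8@(0,5) a9@(0,2) | pheromone: 0 0 2 0 0 8 / 2 0 0 2 0 0 / 0 0 0 0 0 0 / 0 0 0 0 0 0 / 0 0 0 0 0 0 / 0 0 0 0 0 0
t=3: a0@(0,5) a1@(0,2) a2@(0,5) a3@(0,2) a4@(0,5) a5@(0,5) a6@(0,2) a7@(0,5) a8@(0,5) a9@(0,2) | pheromone: 0 0 5 0 0 13 / 1 0 0 1 0 0 / 0 0 0 0 0 0 / 0 0 0 0 0 0 / 0 0 0 0 0 0 / 0 0 0 0 0 0

(0, 5)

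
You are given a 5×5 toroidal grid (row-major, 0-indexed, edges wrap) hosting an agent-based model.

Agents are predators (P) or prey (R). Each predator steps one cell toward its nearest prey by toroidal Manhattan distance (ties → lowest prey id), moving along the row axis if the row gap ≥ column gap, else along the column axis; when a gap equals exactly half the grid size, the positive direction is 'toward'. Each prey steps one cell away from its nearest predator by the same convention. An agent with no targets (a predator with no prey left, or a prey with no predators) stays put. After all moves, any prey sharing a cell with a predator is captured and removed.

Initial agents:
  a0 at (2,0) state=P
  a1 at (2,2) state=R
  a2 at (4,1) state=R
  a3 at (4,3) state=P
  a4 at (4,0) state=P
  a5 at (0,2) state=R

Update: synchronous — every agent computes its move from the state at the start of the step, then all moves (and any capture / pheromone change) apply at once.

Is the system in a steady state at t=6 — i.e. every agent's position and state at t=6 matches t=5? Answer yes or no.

yes

t=1: a0@(2,1):P a1@(2,3):R a3@(4,2):P a4@(4,1):P a5@(1,2):R
t=2: a0@(2,2):P a1@(2,4):R a3@(0,2):P a4@(0,1):P
t=3: a0@(2,3):P a1@(2,0):R a3@(1,2):P a4@(1,1):P
t=4: a0@(2,4):P a3@(1,1):P a4@(2,1):P
t=5: (unchanged — steady state)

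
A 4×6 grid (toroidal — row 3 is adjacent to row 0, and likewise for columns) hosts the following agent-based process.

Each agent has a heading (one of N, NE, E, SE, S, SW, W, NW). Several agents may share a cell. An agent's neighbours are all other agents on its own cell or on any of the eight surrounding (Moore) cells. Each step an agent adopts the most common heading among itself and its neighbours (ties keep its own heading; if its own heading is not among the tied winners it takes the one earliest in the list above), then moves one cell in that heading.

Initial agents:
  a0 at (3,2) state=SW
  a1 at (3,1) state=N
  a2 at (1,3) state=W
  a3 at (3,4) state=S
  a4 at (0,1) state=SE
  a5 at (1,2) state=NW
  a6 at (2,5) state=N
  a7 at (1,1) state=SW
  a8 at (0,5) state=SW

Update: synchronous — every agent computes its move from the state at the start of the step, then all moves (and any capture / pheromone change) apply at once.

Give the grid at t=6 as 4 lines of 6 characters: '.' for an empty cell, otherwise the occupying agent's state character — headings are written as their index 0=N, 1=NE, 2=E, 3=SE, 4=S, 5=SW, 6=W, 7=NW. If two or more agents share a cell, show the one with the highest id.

......
5.55..
55...5
.55...

t=1: a0@(0,1):SW a1@(2,1):N a2@(1,2):W a3@(0,4):S a4@(1,0):SW a5@(0,1):NW a6@(1,5):N a7@(2,0):SW a8@(1,4):SW
t=2: a0@(1,0):SW a1@(3,0):SW a2@(1,1):W a3@(1,4):S a4@(2,5):SW a5@(1,0):SW a6@(2,4):SW a7@(3,5):SW a8@(2,3):SW
t=3: a0@(2,5):SW a1@(0,5):SW a2@(2,0):SW a3@(2,3):SW a4@(3,4):SW a5@(2,5):SW a6@(3,3):SW a7@(0,4):SW a8@(3,2):SW
t=4: a0@(3,4):SW a1@(1,4):SW a2@(3,5):SW a3@(3,2):SW a4@(0,3):SW a5@(3,4):SW a6@(0,2):SW a7@(1,3):SW a8@(0,1):SW
t=5: a0@(0,3):SW a1@(2,3):SW a2@(0,4):SW a3@(0,1):SW a4@(1,2):SW a5@(0,3):SW a6@(1,1):SW a7@(2,2):SW a8@(1,0):SW
t=6: a0@(1,2):SW a1@(3,2):SW a2@(1,3):SW a3@(1,0):SW a4@(2,1):SW a5@(1,2):SW a6@(2,0):SW a7@(3,1):SW a8@(2,5):SW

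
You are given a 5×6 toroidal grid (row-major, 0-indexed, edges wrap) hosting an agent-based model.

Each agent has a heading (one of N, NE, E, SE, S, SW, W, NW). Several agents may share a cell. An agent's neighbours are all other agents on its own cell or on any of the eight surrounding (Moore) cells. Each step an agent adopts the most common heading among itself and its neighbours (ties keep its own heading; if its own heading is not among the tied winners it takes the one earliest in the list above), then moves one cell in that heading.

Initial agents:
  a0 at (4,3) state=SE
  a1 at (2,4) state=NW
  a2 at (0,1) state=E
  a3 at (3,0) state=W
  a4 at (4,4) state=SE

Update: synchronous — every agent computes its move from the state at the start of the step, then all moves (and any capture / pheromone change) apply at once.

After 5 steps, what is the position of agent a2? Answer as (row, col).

(0, 0)

t=1: a0@(0,4):SE a1@(1,3):NW a2@(0,2):E a3@(3,5):W a4@(0,5):SE
t=2: a0@(1,5):SE a1@(0,2):NW a2@(0,3):E a3@(3,4):W a4@(1,0):SE
t=3: a0@(2,0):SE a1@(4,1):NW a2@(0,4):E a3@(3,3):W a4@(2,1):SE
t=4: a0@(3,1):SE a1@(3,0):NW a2@(0,5):E a3@(3,2):W a4@(3,2):SE
t=5: a0@(4,2):SE a1@(2,5):NW a2@(0,0):E a3@(4,3):SE a4@(4,3):SE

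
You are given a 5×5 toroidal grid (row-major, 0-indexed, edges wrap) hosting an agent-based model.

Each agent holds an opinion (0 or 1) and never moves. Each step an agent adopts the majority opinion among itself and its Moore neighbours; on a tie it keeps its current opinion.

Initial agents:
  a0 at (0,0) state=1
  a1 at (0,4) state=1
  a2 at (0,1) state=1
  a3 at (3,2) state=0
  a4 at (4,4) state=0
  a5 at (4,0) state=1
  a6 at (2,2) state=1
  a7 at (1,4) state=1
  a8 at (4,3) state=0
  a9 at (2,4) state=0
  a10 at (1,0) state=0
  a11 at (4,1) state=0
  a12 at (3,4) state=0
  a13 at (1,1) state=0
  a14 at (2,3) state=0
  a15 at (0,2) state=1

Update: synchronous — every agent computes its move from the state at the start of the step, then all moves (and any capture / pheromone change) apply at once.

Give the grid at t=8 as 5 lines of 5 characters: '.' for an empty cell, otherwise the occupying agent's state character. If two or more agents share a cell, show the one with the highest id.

t=1: a0@(0,0):1 a1@(0,4):1 a2@(0,1):1 a3@(3,2):0 a4@(4,4):0 a5@(4,0):1 a6@(2,2):0 a7@(1,4):1 a8@(4,3):0 a9@(2,4):0 a10@(1,0):1 a11@(4,1):1 a12@(3,4):0 a13@(1,1):1 a14@(2,3):0 a15@(0,2):0
t=2: a0@(0,0):1 a1@(0,4):1 a2@(0,1):1 a3@(3,2):0 a4@(4,4):0 a5@(4,0):1 a6@(2,2):0 a7@(1,4):1 a8@(4,3):0 a9@(2,4):0 a10@(1,0):1 a11@(4,1):1 a12@(3,4):0 a13@(1,1):1 a14@(2,3):0 a15@(0,2):1
t=3: (unchanged — steady state)

111.1
11..1
..000
..0.0
11.00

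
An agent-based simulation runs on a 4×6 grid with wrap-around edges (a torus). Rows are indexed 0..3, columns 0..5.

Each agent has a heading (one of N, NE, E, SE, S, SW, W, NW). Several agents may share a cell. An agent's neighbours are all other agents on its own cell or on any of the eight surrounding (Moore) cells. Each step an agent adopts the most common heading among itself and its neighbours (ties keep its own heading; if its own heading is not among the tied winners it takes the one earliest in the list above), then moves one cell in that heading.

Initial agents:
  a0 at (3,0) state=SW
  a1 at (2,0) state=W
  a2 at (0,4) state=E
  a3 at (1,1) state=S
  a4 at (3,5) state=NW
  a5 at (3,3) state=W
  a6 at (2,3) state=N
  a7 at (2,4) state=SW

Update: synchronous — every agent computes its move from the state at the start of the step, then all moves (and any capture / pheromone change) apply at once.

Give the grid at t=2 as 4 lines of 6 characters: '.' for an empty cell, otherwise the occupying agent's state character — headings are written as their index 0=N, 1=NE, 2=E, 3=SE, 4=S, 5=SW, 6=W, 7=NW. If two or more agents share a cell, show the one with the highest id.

t=1: a0@(0,5):SW a1@(2,5):W a2@(0,5):E a3@(2,1):S a4@(0,4):SW a5@(3,2):W a6@(1,3):N a7@(3,3):SW
t=2: a0@(1,4):SW a1@(2,4):W a2@(1,4):SW a3@(3,1):S a4@(1,3):SW a5@(3,1):W a6@(0,3):N a7@(0,2):SW

..50..
...55.
....6.
.6....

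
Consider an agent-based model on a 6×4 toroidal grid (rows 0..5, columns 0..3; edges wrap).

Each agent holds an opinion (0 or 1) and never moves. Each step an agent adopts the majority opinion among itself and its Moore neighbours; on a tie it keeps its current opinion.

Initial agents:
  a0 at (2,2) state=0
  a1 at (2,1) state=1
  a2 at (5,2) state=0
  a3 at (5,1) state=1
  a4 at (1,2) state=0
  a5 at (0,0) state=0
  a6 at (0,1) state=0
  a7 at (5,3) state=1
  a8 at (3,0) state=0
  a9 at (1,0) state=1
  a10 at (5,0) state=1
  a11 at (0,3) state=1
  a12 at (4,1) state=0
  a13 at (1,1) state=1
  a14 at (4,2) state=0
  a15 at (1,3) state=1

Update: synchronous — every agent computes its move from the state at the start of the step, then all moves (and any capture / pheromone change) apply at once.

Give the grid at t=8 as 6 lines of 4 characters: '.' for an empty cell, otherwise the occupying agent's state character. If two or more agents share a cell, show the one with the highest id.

11.1
1111
.11.
0...
.00.
1001

t=1: a0@(2,2):1 a1@(2,1):1 a2@(5,2):0 a3@(5,1):0 a4@(1,2):1 a5@(0,0):1 a6@(0,1):0 a7@(5,3):1 a8@(3,0):0 a9@(1,0):1 a10@(5,0):1 a11@(0,3):1 a12@(4,1):0 a13@(1,1):0 a14@(4,2):0 a15@(1,3):1
t=2: a0@(2,2):1 a1@(2,1):1 a2@(5,2):0 a3@(5,1):0 a4@(1,2):1 a5@(0,0):1 a6@(0,1):0 a7@(5,3):1 a8@(3,0):0 a9@(1,0):1 a10@(5,0):1 a11@(0,3):1 a12@(4,1):0 a13@(1,1):1 a14@(4,2):0 a15@(1,3):1
t=3: a0@(2,2):1 a1@(2,1):1 a2@(5,2):0 a3@(5,1):0 a4@(1,2):1 a5@(0,0):1 a6@(0,1):1 a7@(5,3):1 a8@(3,0):0 a9@(1,0):1 a10@(5,0):1 a11@(0,3):1 a12@(4,1):0 a13@(1,1):1 a14@(4,2):0 a15@(1,3):1
t=4: (unchanged — steady state)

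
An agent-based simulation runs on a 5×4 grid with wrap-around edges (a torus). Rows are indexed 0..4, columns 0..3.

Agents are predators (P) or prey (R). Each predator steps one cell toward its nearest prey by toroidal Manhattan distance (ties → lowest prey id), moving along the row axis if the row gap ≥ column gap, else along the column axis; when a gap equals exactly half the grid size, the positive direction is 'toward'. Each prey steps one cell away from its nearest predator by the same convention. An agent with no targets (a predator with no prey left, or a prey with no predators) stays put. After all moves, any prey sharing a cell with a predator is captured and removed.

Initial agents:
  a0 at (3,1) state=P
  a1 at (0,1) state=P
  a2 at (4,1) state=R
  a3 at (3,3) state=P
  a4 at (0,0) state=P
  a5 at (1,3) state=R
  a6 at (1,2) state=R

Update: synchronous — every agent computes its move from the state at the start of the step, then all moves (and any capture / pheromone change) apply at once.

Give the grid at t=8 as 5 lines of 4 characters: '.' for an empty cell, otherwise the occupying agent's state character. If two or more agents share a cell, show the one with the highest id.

t=1: a0@(4,1):P a1@(4,1):P a2@(0,1):R a3@(2,3):P a4@(4,0):P a5@(0,3):R a6@(2,2):R
t=2: a0@(0,1):P a1@(0,1):P a2@(1,1):R a3@(2,2):P a4@(0,0):P a5@(4,3):R a6@(2,1):R
t=3: a0@(1,1):P a1@(1,1):P a3@(2,1):P a4@(1,0):P a5@(3,3):R a6@(2,0):R
t=4: a0@(2,1):P a1@(2,1):P a3@(2,0):P a4@(2,0):P a5@(3,2):R a6@(2,3):R
t=5: a0@(3,1):P a1@(3,1):P a3@(2,3):P a4@(2,3):P a5@(4,2):R a6@(2,2):R
t=6: a0@(4,1):P a1@(4,1):P a3@(2,2):P a4@(2,2):P a5@(0,2):R a6@(2,1):R
t=7: a0@(0,1):P a1@(0,1):P a3@(2,1):P a4@(2,1):P a5@(1,2):R a6@(2,0):R
t=8: a0@(1,1):P a1@(1,1):P a3@(2,0):P a4@(2,0):P a5@(2,2):R a6@(2,3):R

....
.P..
P.RR
....
....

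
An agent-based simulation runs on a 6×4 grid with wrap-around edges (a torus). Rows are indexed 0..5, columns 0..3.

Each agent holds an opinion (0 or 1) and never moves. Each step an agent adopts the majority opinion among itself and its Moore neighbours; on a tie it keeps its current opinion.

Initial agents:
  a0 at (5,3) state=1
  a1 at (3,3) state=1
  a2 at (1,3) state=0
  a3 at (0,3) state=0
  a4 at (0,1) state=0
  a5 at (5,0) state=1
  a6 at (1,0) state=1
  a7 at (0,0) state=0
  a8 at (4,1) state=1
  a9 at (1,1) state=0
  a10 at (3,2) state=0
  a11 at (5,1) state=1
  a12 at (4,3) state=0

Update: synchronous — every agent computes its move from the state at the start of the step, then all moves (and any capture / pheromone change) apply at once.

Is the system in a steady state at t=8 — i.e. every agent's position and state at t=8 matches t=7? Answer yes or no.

yes

t=1: a0@(5,3):0 a1@(3,3):0 a2@(1,3):0 a3@(0,3):0 a4@(0,1):0 a5@(5,0):1 a6@(1,0):0 a7@(0,0):0 a8@(4,1):1 a9@(1,1):0 a10@(3,2):0 a11@(5,1):1 a12@(4,3):1
t=2: a0@(5,3):0 a1@(3,3):0 a2@(1,3):0 a3@(0,3):0 a4@(0,1):0 a5@(5,0):1 a6@(1,0):0 a7@(0,0):0 a8@(4,1):1 a9@(1,1):0 a10@(3,2):0 a11@(5,1):1 a12@(4,3):0
t=3: a0@(5,3):0 a1@(3,3):0 a2@(1,3):0 a3@(0,3):0 a4@(0,1):0 a5@(5,0):0 a6@(1,0):0 a7@(0,0):0 a8@(4,1):1 a9@(1,1):0 a10@(3,2):0 a11@(5,1):1 a12@(4,3):0
t=4: a0@(5,3):0 a1@(3,3):0 a2@(1,3):0 a3@(0,3):0 a4@(0,1):0 a5@(5,0):0 a6@(1,0):0 a7@(0,0):0 a8@(4,1):1 a9@(1,1):0 a10@(3,2):0 a11@(5,1):0 a12@(4,3):0
t=5: a0@(5,3):0 a1@(3,3):0 a2@(1,3):0 a3@(0,3):0 a4@(0,1):0 a5@(5,0):0 a6@(1,0):0 a7@(0,0):0 a8@(4,1):0 a9@(1,1):0 a10@(3,2):0 a11@(5,1):0 a12@(4,3):0
t=6: (unchanged — steady state)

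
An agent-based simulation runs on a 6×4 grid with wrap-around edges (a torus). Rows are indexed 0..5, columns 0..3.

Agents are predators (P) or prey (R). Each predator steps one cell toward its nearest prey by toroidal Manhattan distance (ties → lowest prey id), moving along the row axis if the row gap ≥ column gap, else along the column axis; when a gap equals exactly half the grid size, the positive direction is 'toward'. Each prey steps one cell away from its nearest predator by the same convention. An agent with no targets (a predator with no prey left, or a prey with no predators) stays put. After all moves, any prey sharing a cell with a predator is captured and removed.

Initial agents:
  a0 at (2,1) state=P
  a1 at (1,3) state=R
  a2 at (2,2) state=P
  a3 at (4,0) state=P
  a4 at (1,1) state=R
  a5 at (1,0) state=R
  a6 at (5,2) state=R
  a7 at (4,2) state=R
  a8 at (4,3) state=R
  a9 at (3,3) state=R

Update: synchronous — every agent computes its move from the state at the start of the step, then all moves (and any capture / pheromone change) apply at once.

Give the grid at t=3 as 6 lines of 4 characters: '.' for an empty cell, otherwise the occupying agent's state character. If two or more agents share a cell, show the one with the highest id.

....
....
....
....
RP.R
.PP.

t=1: a0@(1,1):P a1@(0,3):R a2@(1,2):P a3@(4,3):P a4@(0,1):R a5@(0,0):R a6@(4,2):R a7@(5,2):R a8@(4,2):R
t=2: a0@(0,1):P a1@(5,3):R a2@(0,2):P a3@(4,2):P a4@(5,1):R a5@(5,0):R a6@(4,1):R a8@(4,1):R
t=3: a0@(5,1):P a1@(4,3):R a2@(5,2):P a3@(4,1):P a5@(4,0):R a6@(4,0):R a8@(4,0):R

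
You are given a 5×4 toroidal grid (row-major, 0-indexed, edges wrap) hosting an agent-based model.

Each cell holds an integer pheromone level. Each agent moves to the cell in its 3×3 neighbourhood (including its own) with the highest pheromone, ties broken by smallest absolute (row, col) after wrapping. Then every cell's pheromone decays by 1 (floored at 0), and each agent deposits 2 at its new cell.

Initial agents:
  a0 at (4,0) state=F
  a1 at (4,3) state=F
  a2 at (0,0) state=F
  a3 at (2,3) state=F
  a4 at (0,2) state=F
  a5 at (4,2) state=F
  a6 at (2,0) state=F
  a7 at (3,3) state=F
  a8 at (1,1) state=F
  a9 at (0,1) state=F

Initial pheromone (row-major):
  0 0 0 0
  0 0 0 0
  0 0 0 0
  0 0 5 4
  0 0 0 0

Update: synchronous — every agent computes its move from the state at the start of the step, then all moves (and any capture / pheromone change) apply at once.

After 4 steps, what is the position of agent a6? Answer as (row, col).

t=1: a0@(3,3) a1@(3,2) a2@(0,0) a3@(3,2) a4@(0,1) a5@(3,2) a6@(3,3) a7@(3,2) a8@(0,0) a9@(0,0) | pheromone: 6 2 0 0 / 0 0 0 0 / 0 0 0 0 / 0 0 12 7 / 0 0 0 0
t=2: a0@(3,2) a1@(3,2) a2@(0,0) a3@(3,2) a4@(0,0) a5@(3,2) a6@(3,2) a7@(3,2) a8@(0,0) a9@(0,0) | pheromone: 13 1 0 0 / 0 0 0 0 / 0 0 0 0 / 0 0 23 6 / 0 0 0 0
t=3: a0@(3,2) a1@(3,2) a2@(0,0) a3@(3,2) a4@(0,0) a5@(3,2) a6@(3,2) a7@(3,2) a8@(0,0) a9@(0,0) | pheromone: 20 0 0 0 / 0 0 0 0 / 0 0 0 0 / 0 0 34 5 / 0 0 0 0
t=4: a0@(3,2) a1@(3,2) a2@(0,0) a3@(3,2) a4@(0,0) a5@(3,2) a6@(3,2) a7@(3,2) a8@(0,0) a9@(0,0) | pheromone: 27 0 0 0 / 0 0 0 0 / 0 0 0 0 / 0 0 45 4 / 0 0 0 0

(3, 2)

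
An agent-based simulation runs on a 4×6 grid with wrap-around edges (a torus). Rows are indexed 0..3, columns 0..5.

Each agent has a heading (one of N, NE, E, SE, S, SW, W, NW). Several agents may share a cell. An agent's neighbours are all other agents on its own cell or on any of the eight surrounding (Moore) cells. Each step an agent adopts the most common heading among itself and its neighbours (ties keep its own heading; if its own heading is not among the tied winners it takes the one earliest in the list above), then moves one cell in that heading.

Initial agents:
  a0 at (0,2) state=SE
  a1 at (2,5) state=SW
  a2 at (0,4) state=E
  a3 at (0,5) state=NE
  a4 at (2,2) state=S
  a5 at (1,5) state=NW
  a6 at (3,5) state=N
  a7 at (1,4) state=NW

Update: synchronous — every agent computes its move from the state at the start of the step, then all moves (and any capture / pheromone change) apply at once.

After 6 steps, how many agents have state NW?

8

t=1: a0@(1,3):SE a1@(1,4):NW a2@(3,3):NW a3@(3,4):NW a4@(3,2):S a5@(0,4):NW a6@(2,5):N a7@(0,3):NW
t=2: a0@(0,2):NW a1@(0,3):NW a2@(2,2):NW a3@(2,3):NW a4@(2,1):NW a5@(3,3):NW a6@(1,4):NW a7@(3,2):NW
t=3: a0@(3,1):NW a1@(3,2):NW a2@(1,1):NW a3@(1,2):NW a4@(1,0):NW a5@(2,2):NW a6@(0,3):NW a7@(2,1):NW
t=4: a0@(2,0):NW a1@(2,1):NW a2@(0,0):NW a3@(0,1):NW a4@(0,5):NW a5@(1,1):NW a6@(3,2):NW a7@(1,0):NW
t=5: a0@(1,5):NW a1@(1,0):NW a2@(3,5):NW a3@(3,0):NW a4@(3,4):NW a5@(0,0):NW a6@(2,1):NW a7@(0,5):NW
t=6: a0@(0,4):NW a1@(0,5):NW a2@(2,4):NW a3@(2,5):NW a4@(2,3):NW a5@(3,5):NW a6@(1,0):NW a7@(3,4):NW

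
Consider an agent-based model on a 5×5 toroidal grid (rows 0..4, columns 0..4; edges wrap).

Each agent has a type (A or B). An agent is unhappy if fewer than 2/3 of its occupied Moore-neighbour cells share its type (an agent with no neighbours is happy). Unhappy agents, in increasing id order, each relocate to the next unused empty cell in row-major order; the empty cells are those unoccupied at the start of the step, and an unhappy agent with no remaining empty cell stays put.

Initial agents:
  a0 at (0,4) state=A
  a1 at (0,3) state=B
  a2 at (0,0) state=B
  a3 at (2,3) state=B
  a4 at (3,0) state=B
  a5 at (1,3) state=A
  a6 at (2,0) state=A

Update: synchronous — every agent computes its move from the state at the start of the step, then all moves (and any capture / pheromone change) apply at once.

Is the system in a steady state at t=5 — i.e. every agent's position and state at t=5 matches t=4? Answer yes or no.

t=1: a0@(0,1):A a1@(0,2):B a2@(1,0):B a3@(1,1):B a4@(1,2):B a5@(1,4):A a6@(2,1):A
t=2: a0@(0,0):A a1@(0,2):B a2@(0,3):B a3@(0,4):B a4@(1,3):B a5@(2,0):A a6@(2,2):A
t=3: a0@(0,1):A a1@(0,2):B a2@(0,3):B a3@(0,4):B a4@(1,3):B a5@(2,0):A a6@(1,0):A
t=4: a0@(0,0):A a1@(0,2):B a2@(0,3):B a3@(0,4):B a4@(1,3):B a5@(2,0):A a6@(1,0):A
t=5: a0@(0,1):A a1@(0,2):B a2@(0,3):B a3@(1,1):B a4@(1,3):B a5@(2,0):A a6@(1,0):A

no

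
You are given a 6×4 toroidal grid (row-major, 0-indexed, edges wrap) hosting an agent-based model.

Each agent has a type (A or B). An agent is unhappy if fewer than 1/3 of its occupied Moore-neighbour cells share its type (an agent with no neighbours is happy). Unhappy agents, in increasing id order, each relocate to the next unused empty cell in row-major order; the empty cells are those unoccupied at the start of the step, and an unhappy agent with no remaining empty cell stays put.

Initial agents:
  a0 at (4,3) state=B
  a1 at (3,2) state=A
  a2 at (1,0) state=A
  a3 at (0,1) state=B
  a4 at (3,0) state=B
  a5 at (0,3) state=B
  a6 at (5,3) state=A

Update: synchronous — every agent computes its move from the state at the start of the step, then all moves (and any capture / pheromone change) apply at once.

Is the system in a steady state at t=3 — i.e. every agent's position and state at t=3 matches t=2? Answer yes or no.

t=1: a0@(4,3):B a1@(0,0):A a2@(0,2):A a3@(1,1):B a4@(3,0):B a5@(1,2):B a6@(1,3):A
t=2: (unchanged — steady state)

yes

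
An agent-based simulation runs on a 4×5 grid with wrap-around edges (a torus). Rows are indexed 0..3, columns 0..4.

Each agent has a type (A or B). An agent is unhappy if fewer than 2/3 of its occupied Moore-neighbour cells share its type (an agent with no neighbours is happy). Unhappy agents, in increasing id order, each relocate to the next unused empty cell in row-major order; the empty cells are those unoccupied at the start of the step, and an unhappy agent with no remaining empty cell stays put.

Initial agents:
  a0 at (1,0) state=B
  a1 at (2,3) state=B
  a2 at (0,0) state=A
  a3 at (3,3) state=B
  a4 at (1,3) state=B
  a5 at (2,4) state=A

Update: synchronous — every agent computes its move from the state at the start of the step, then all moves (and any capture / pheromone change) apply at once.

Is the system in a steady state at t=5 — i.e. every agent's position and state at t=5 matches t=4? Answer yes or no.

t=1: a0@(0,1):B a1@(2,3):B a2@(0,2):A a3@(0,3):B a4@(0,4):B a5@(1,1):A
t=2: a0@(0,0):B a1@(2,3):B a2@(1,0):A a3@(1,2):B a4@(0,4):B a5@(1,3):A
t=3: a0@(0,1):B a1@(0,2):B a2@(0,3):A a3@(1,1):B a4@(1,4):B a5@(2,0):A
t=4: a0@(0,1):B a1@(0,2):B a2@(0,0):A a3@(1,1):B a4@(0,4):B a5@(1,0):A
t=5: a0@(0,3):B a1@(0,2):B a2@(1,2):A a3@(1,3):B a4@(1,4):B a5@(2,0):A

no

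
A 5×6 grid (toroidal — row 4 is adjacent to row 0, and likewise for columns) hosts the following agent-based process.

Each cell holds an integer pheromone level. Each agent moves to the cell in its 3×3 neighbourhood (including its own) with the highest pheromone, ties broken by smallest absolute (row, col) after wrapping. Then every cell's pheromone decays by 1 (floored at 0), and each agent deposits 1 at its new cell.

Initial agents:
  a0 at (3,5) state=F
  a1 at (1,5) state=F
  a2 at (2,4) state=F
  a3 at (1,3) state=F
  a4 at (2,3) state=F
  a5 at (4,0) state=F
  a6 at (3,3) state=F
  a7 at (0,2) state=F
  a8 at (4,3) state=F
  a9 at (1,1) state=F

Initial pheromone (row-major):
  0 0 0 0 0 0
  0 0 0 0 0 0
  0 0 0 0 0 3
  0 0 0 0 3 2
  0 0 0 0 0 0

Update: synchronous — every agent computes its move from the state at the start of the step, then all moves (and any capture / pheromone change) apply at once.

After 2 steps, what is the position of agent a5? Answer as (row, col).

t=1: a0@(2,5) a1@(2,5) a2@(2,5) a3@(0,2) a4@(3,4) a5@(3,5) a6@(3,4) a7@(0,1) a8@(3,4) a9@(0,0) | pheromone: 1 1 1 0 0 0 / 0 0 0 0 0 0 / 0 0 0 0 0 5 / 0 0 0 0 5 2 / 0 0 0 0 0 0
t=2: a0@(2,5) a1@(2,5) a2@(2,5) a3@(0,1) a4@(2,5) a5@(2,5) a6@(2,5) a7@(0,0) a8@(2,5) a9@(0,0) | pheromone: 2 1 0 0 0 0 / 0 0 0 0 0 0 / 0 0 0 0 0 11 / 0 0 0 0 4 1 / 0 0 0 0 0 0

(2, 5)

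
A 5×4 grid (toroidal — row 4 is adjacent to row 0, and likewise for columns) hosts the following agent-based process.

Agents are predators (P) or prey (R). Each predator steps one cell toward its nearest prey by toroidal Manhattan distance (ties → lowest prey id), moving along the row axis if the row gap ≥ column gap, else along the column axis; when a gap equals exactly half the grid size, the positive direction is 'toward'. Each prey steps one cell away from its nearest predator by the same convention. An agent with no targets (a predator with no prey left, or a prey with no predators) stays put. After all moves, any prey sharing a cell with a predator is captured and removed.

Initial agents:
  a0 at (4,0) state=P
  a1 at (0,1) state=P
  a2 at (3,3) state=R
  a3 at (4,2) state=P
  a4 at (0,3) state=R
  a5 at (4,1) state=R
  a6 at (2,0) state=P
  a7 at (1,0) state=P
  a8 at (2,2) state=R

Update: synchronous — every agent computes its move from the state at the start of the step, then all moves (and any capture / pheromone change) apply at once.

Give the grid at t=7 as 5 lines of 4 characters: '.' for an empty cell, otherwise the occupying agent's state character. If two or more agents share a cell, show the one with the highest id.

....
..RP
..RP
....
R..P

t=1: a0@(4,1):P a1@(4,1):P a2@(2,3):R a3@(4,1):P a4@(1,3):R a5@(4,2):R a6@(3,0):P a7@(0,0):P a8@(1,2):R
t=2: a0@(4,2):P a1@(4,2):P a2@(1,3):R a3@(4,2):P a4@(2,3):R a5@(4,3):R a6@(2,0):P a7@(1,0):P a8@(2,2):R
t=3: a0@(4,3):P a1@(4,3):P a2@(1,2):R a3@(4,3):P a4@(2,2):R a5@(4,0):R a6@(2,3):P a7@(1,3):P a8@(1,2):R
t=4: a0@(4,0):P a1@(4,0):P a2@(1,1):R a3@(4,0):P a4@(2,1):R a5@(4,1):R a6@(2,2):P a7@(1,2):P a8@(1,1):R
t=5: a0@(4,1):P a1@(4,1):P a2@(1,0):R a3@(4,1):P a4@(2,0):R a5@(4,2):R a6@(2,1):P a7@(1,1):P a8@(1,0):R
t=6: a0@(4,2):P a1@(4,2):P a2@(1,3):R a3@(4,2):P a4@(2,3):R a5@(4,3):R a6@(2,0):P a7@(1,0):P a8@(1,3):R
t=7: a0@(4,3):P a1@(4,3):P a2@(1,2):R a3@(4,3):P a4@(2,2):R a5@(4,0):R a6@(2,3):P a7@(1,3):P a8@(1,2):R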